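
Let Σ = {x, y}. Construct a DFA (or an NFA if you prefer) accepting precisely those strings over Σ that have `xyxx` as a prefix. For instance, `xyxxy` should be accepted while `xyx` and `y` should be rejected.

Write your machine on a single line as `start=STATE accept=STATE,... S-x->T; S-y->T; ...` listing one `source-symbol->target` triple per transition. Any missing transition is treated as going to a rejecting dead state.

start=q0; accept=q4; q0-x->q1; q0-y->q5; q1-x->q5; q1-y->q2; q2-x->q3; q2-y->q5; q3-x->q4; q3-y->q5; q4-x->q4; q4-y->q4; q5-x->q5; q5-y->q5

Walk along `xyxx` while the input agrees: from q0 take `x` to q1, and so on. Any deviation drops to the rejecting sink q5. Once q4 is reached the prefix is confirmed and every continuation is accepted.
With 6 states:
        x   y  
>  q0   q1  q5 
   q1   q5  q2 
   q2   q3  q5 
   q3   q4  q5 
 * q4   q4  q4 
   q5   q5  q5 
(> = start, * = accepting)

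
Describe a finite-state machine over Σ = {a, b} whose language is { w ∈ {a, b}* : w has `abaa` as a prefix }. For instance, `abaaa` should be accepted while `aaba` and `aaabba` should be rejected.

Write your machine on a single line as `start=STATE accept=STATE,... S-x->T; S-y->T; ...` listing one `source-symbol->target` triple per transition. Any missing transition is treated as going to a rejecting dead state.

Walk along `abaa` while the input agrees: from s0 take `a` to s1, and so on. Any deviation drops to the rejecting sink s5. Once s4 is reached the prefix is confirmed and every continuation is accepted.
6 states suffice.
        a   b  
>  s0   s1  s5 
   s1   s5  s2 
   s2   s3  s5 
   s3   s4  s5 
 * s4   s4  s4 
   s5   s5  s5 
(> = start, * = accepting)

start=s0; accept=s4; s0-a->s1; s0-b->s5; s1-a->s5; s1-b->s2; s2-a->s3; s2-b->s5; s3-a->s4; s3-b->s5; s4-a->s4; s4-b->s4; s5-a->s5; s5-b->s5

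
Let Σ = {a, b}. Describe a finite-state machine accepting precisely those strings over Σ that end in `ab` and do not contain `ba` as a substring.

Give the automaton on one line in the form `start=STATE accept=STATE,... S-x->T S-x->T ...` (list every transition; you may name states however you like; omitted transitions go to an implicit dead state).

start=q0 accept=q3 q0-a->q1 q0-b->q2 q1-a->q1 q1-b->q3 q2-a->q4 q2-b->q2 q3-a->q4 q3-b->q2 q4-a->q4 q4-b->q5 q5-a->q4 q5-b->q6 q6-a->q4 q6-b->q6

Build one automaton per condition and run them in lockstep. One (3 states) tracks how much of the suffix `ab` has currently been matched; the other (3 states) tracks partial matches of the forbidden pattern `ba`. Each combined state is a pair, one component from each; accept when both components accept.
        a   b  
>  q0   q1  q2 
   q1   q1  q3 
   q2   q4  q2 
 * q3   q4  q2 
   q4   q4  q5 
   q5   q4  q6 
   q6   q4  q6 
(> = start, * = accepting)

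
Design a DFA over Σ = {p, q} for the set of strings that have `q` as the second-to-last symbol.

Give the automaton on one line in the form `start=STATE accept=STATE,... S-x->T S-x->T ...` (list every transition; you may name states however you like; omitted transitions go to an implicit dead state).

A DFA must remember the last 2 symbols (since which symbol is second-to-last isn't known until the input ends). Use one state per possible window of the last ≤2 symbols; accept from those whose window starts with `q`.
A 7-state machine:
        p   q  
>  S0   S1  S2 
   S1   S3  S4 
   S2   S5  S6 
   S3   S3  S4 
   S4   S5  S6 
 * S5   S3  S4 
 * S6   S5  S6 
(> = start, * = accepting)

start=S0 accept=S5,S6 S0-p->S1 S0-q->S2 S1-p->S3 S1-q->S4 S2-p->S5 S2-q->S6 S3-p->S3 S3-q->S4 S4-p->S5 S4-q->S6 S5-p->S3 S5-q->S4 S6-p->S5 S6-q->S6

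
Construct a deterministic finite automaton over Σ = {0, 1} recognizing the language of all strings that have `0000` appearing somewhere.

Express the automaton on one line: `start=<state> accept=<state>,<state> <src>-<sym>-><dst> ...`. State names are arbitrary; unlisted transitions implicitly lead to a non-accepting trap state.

start=S0 accept=S4 S0-0->S1 S0-1->S0 S1-0->S2 S1-1->S0 S2-0->S3 S2-1->S0 S3-0->S4 S3-1->S0 S4-0->S4 S4-1->S4

Track how much of `0000` has been matched so far: state S0 is no progress, S4 is the absorbing accept state reached once `0000` has occurred. Intermediate states record partial matches; on a mismatch, fall back to the longest reusable overlap.
With 5 states:
        0   1  
>  S0   S1  S0 
   S1   S2  S0 
   S2   S3  S0 
   S3   S4  S0 
 * S4   S4  S4 
(> = start, * = accepting)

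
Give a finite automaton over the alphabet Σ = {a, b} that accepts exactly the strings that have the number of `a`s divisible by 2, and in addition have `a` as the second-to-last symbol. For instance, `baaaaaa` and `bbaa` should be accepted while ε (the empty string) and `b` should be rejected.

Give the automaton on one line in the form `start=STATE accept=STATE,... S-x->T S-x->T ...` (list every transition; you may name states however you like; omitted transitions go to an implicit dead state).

Handle the two conditions separately and then intersect. One (2 states) tracks the count of `a`s modulo 2; the other (7 states) tracks the last 2 symbols read. Each combined state is a pair, one component from each; accept when both components accept.
          a    b  
>  s0     s1   s2 
   s1     s3   s4 
   s2     s5   s6 
 * s3     s7   s8 
   s4     s9  s10 
   s5     s3   s4 
   s6     s5   s6 
   s7     s3   s4 
 * s8     s5   s6 
   s9     s7   s8 
   s10    s9  s10 
(> = start, * = accepting)

start=s0 accept=s3,s8 s0-a->s1 s0-b->s2 s1-a->s3 s1-b->s4 s2-a->s5 s2-b->s6 s3-a->s7 s3-b->s8 s4-a->s9 s4-b->s10 s5-a->s3 s5-b->s4 s6-a->s5 s6-b->s6 s7-a->s3 s7-b->s4 s8-a->s5 s8-b->s6 s9-a->s7 s9-b->s8 s10-a->s9 s10-b->s10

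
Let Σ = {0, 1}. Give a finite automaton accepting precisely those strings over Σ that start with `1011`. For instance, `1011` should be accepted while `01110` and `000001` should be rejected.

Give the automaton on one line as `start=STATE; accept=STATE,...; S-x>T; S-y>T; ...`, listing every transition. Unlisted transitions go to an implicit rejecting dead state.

start=A; accept=E; A-0>F; A-1>B; B-0>C; B-1>F; C-0>F; C-1>D; D-0>F; D-1>E; E-0>E; E-1>E; F-0>F; F-1>F

Check the first 4 symbols one by one: A through D record how many have matched `1011` so far; any wrong symbol goes to the dead state F. After all 4 match we enter the accepting sink E.
A 6-state machine:
       0  1 
>  A   F  B 
   B   C  F 
   C   F  D 
   D   F  E 
 * E   E  E 
   F   F  F 
(> = start, * = accepting)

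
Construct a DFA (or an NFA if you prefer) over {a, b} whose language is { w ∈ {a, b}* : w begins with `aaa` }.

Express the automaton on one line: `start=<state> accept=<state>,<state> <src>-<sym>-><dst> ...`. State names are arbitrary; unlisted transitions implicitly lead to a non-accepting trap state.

start=S0 accept=S3 S0-a->S1 S0-b->S4 S1-a->S2 S1-b->S4 S2-a->S3 S2-b->S4 S3-a->S3 S3-b->S3 S4-a->S4 S4-b->S4

Walk along `aaa` while the input agrees: from S0 take `a` to S1, and so on. Any deviation drops to the rejecting sink S4. Once S3 is reached the prefix is confirmed and every continuation is accepted.
        a   b  
>  S0   S1  S4 
   S1   S2  S4 
   S2   S3  S4 
 * S3   S3  S3 
   S4   S4  S4 
(> = start, * = accepting)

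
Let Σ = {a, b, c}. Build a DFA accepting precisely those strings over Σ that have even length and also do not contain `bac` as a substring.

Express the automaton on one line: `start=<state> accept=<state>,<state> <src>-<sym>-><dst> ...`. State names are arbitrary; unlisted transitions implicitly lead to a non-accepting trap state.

start=s0 accept=s0,s3,s4 s0-a->s1 s0-b->s2 s0-c->s1 s1-a->s0 s1-b->s3 s1-c->s0 s2-a->s4 s2-b->s3 s2-c->s0 s3-a->s5 s3-b->s2 s3-c->s1 s4-a->s1 s4-b->s2 s4-c->s6 s5-a->s0 s5-b->s3 s5-c->s7 s6-a->s7 s6-b->s7 s6-c->s7 s7-a->s6 s7-b->s6 s7-c->s6

Run two small machines in parallel and take their product. The first has 2 states tracking the input length modulo 2; the second has 4 states tracking partial matches of the forbidden pattern `bac`. A product state is a pair (one from each), accepting exactly when both do.
8 states suffice.
        a   b   c  
>* s0   s1  s2  s1 
   s1   s0  s3  s0 
   s2   s4  s3  s0 
 * s3   s5  s2  s1 
 * s4   s1  s2  s6 
   s5   s0  s3  s7 
   s6   s7  s7  s7 
   s7   s6  s6  s6 
(> = start, * = accepting)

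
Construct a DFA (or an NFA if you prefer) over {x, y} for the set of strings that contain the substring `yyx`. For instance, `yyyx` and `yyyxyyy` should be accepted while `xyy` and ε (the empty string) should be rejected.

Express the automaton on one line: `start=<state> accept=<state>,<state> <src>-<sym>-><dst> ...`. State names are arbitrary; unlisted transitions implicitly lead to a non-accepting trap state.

start=s0 accept=s3 s0-x->s0 s0-y->s1 s1-x->s0 s1-y->s2 s2-x->s3 s2-y->s2 s3-x->s3 s3-y->s3

Track how much of `yyx` has been matched so far: state s0 is no progress, s3 is the absorbing accept state reached once `yyx` has occurred. Intermediate states record partial matches; on a mismatch, fall back to the longest reusable overlap.
A 4-state machine:
        x   y  
>  s0   s0  s1 
   s1   s0  s2 
   s2   s3  s2 
 * s3   s3  s3 
(> = start, * = accepting)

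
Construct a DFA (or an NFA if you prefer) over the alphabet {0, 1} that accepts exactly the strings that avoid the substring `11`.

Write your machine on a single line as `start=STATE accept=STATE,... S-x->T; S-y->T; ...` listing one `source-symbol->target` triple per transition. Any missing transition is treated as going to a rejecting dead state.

start=q0; accept=q0,q1; q0-0->q0; q0-1->q1; q1-0->q0; q1-1->q2; q2-0->q2; q2-1->q2

This is the complement of 'contains `11`'. Use the same substring-matching states — q0 through q2 holding how much of `11` has just been matched — but flip the accepting set: everything except the trap q2 accepts.
        0   1  
>* q0   q0  q1 
 * q1   q0  q2 
   q2   q2  q2 
(> = start, * = accepting)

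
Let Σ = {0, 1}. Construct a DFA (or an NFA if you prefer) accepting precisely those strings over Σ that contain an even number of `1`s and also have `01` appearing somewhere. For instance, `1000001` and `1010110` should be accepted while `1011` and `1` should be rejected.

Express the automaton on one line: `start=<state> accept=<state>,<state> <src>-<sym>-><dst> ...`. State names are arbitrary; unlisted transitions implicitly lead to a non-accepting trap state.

Run two small machines in parallel and take their product. One (2 states) tracks the count of `1`s modulo 2; the other (3 states) tracks whether and how much of `01` has been seen. Each combined state is a pair, one component from each; accept when both components accept.
A 6-state machine:
       0  1 
>  A   B  C 
   B   B  D 
   C   E  A 
   D   D  F 
   E   E  F 
 * F   F  D 
(> = start, * = accepting)

start=A accept=F A-0->B A-1->C B-0->B B-1->D C-0->E C-1->A D-0->D D-1->F E-0->E E-1->F F-0->F F-1->D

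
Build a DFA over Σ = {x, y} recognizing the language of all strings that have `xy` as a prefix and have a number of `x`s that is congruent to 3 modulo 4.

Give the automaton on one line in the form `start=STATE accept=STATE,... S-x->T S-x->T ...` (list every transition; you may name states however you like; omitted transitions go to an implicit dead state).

start=s0 accept=s5 s0-x->s1 s0-y->s2 s1-x->s2 s1-y->s3 s2-x->s2 s2-y->s2 s3-x->s4 s3-y->s3 s4-x->s5 s4-y->s4 s5-x->s6 s5-y->s5 s6-x->s3 s6-y->s6

Build one automaton per condition and run them in lockstep. One (4 states) tracks whether the input so far still matches the prefix `xy`; the other (4 states) tracks the count of `x`s modulo 4. Each combined state is a pair, one component from each; accept when both components accept. Equivalent product states are then merged.
7 states suffice.
        x   y  
>  s0   s1  s2 
   s1   s2  s3 
   s2   s2  s2 
   s3   s4  s3 
   s4   s5  s4 
 * s5   s6  s5 
   s6   s3  s6 
(> = start, * = accepting)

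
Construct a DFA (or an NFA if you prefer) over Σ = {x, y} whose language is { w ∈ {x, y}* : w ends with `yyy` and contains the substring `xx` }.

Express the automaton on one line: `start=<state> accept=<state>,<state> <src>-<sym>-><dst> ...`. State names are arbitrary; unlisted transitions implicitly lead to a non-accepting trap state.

Handle the two conditions separately and then intersect. The first has 4 states tracking how much of the suffix `yyy` has currently been matched; the second has 3 states tracking whether and how much of `xx` has been seen. A product state is a pair (one from each), accepting exactly when both do.
With 9 states:
        x   y  
>  S0   S1  S2 
   S1   S3  S2 
   S2   S1  S4 
   S3   S3  S5 
   S4   S1  S6 
   S5   S3  S7 
   S6   S1  S6 
   S7   S3  S8 
 * S8   S3  S8 
(> = start, * = accepting)

start=S0 accept=S8 S0-x->S1 S0-y->S2 S1-x->S3 S1-y->S2 S2-x->S1 S2-y->S4 S3-x->S3 S3-y->S5 S4-x->S1 S4-y->S6 S5-x->S3 S5-y->S7 S6-x->S1 S6-y->S6 S7-x->S3 S7-y->S8 S8-x->S3 S8-y->S8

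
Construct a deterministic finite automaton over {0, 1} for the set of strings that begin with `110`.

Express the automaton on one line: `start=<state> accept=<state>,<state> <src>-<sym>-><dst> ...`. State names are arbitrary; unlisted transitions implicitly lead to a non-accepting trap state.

start=q0 accept=q3 q0-0->q4 q0-1->q1 q1-0->q4 q1-1->q2 q2-0->q3 q2-1->q4 q3-0->q3 q3-1->q3 q4-0->q4 q4-1->q4

Walk along `110` while the input agrees: from q0 take `1` to q1, and so on. Any deviation drops to the rejecting sink q4. Once q3 is reached the prefix is confirmed and every continuation is accepted.
A 5-state machine:
        0   1  
>  q0   q4  q1 
   q1   q4  q2 
   q2   q3  q4 
 * q3   q3  q3 
   q4   q4  q4 
(> = start, * = accepting)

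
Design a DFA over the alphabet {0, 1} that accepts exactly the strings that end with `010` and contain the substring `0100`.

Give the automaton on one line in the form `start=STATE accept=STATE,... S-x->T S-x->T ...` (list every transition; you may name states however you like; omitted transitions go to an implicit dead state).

start=S0 accept=S6 S0-0->S1 S0-1->S0 S1-0->S1 S1-1->S2 S2-0->S3 S2-1->S0 S3-0->S4 S3-1->S2 S4-0->S4 S4-1->S5 S5-0->S6 S5-1->S7 S6-0->S4 S6-1->S5 S7-0->S4 S7-1->S7

Build one automaton per condition and run them in lockstep. One (4 states) tracks how much of the suffix `010` has currently been matched; the other (5 states) tracks whether and how much of `0100` has been seen. Each combined state is a pair, one component from each; accept when both components accept.
An 8-state machine:
        0   1  
>  S0   S1  S0 
   S1   S1  S2 
   S2   S3  S0 
   S3   S4  S2 
   S4   S4  S5 
   S5   S6  S7 
 * S6   S4  S5 
   S7   S4  S7 
(> = start, * = accepting)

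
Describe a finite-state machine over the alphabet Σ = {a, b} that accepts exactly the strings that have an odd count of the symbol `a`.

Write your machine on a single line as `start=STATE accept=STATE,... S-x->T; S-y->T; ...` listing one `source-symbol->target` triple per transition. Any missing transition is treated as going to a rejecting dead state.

The only thing that matters is how many `a`s have appeared, reduced mod 2. Use one state per residue: q0 for 0, …, q1 for 1. Reading `a` moves to the next residue; anything else stays put. q1 is accepting.
With 2 states:
        a   b  
>  q0   q1  q0 
 * q1   q0  q1 
(> = start, * = accepting)

start=q0; accept=q1; q0-a->q1; q0-b->q0; q1-a->q0; q1-b->q1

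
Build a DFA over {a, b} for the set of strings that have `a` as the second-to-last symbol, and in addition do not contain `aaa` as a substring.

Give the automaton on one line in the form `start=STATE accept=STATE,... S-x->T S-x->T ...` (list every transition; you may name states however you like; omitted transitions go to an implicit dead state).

start=q0 accept=q2,q3 q0-a->q1 q0-b->q0 q1-a->q2 q1-b->q3 q2-a->q4 q2-b->q3 q3-a->q1 q3-b->q0 q4-a->q4 q4-b->q4

Build one automaton per condition and run them in lockstep. The first has 7 states tracking the last 2 symbols read; the second has 4 states tracking partial matches of the forbidden pattern `aaa`. A product state is a pair (one from each), accepting exactly when both do. Minimizing collapses redundant product states.
        a   b  
>  q0   q1  q0 
   q1   q2  q3 
 * q2   q4  q3 
 * q3   q1  q0 
   q4   q4  q4 
(> = start, * = accepting)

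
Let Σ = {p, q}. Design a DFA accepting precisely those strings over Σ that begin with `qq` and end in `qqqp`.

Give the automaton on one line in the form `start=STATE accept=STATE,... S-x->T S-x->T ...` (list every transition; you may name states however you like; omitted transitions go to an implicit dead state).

Run two small machines in parallel and take their product. The first has 4 states tracking whether the input so far still matches the prefix `qq`; the second has 5 states tracking how much of the suffix `qqqp` has currently been matched. A product state is a pair (one from each), accepting exactly when both do. Minimizing collapses redundant product states.
With 8 states:
       p  q 
>  A   B  C 
   B   B  B 
   C   B  D 
   D   E  F 
   E   E  G 
   F   H  F 
   G   E  D 
 * H   E  G 
(> = start, * = accepting)

start=A accept=H A-p->B A-q->C B-p->B B-q->B C-p->B C-q->D D-p->E D-q->F E-p->E E-q->G F-p->H F-q->F G-p->E G-q->D H-p->E H-q->G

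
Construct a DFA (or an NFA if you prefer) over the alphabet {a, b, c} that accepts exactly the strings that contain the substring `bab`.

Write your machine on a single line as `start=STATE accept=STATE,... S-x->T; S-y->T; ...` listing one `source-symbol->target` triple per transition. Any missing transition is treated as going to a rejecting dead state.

States q0..q2 record the length of the longest prefix of `bab` that matches the current input suffix. Reaching q3 means `bab` has been seen, and we stay there forever. Accept from q3.
        a   b   c  
>  q0   q0  q1  q0 
   q1   q2  q1  q0 
   q2   q0  q3  q0 
 * q3   q3  q3  q3 
(> = start, * = accepting)

start=q0; accept=q3; q0-a->q0; q0-b->q1; q0-c->q0; q1-a->q2; q1-b->q1; q1-c->q0; q2-a->q0; q2-b->q3; q2-c->q0; q3-a->q3; q3-b->q3; q3-c->q3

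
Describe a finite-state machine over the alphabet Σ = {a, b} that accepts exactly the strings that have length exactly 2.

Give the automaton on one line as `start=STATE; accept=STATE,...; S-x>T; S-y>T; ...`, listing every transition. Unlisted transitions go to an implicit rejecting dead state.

We only need to distinguish lengths 0, 1, …, 2, and '>2'. Chain S0 → S1 → S2 → S3 on every symbol, with S3 looping. Accepting states: {S2}.
4 states suffice.
        a   b  
>  S0   S1  S1 
   S1   S2  S2 
 * S2   S3  S3 
   S3   S3  S3 
(> = start, * = accepting)

start=S0; accept=S2; S0-a>S1; S0-b>S1; S1-a>S2; S1-b>S2; S2-a>S3; S2-b>S3; S3-a>S3; S3-b>S3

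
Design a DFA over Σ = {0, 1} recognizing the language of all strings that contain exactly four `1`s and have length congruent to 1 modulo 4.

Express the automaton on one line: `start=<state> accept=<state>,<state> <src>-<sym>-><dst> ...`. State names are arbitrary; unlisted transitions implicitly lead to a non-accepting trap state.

start=S0 accept=S16 S0-0->S1 S0-1->S2 S1-0->S3 S1-1->S4 S2-0->S4 S2-1->S5 S3-0->S6 S3-1->S7 S4-0->S7 S4-1->S8 S5-0->S8 S5-1->S9 S6-0->S0 S6-1->S10 S7-0->S10 S7-1->S11 S8-0->S11 S8-1->S12 S9-0->S12 S9-1->S13 S10-0->S2 S10-1->S14 S11-0->S14 S11-1->S15 S12-0->S15 S12-1->S16 S13-0->S16 S13-1->S17 S14-0->S5 S14-1->S18 S15-0->S18 S15-1->S19 S16-0->S19 S16-1->S17 S17-0->S17 S17-1->S17 S18-0->S9 S18-1->S20 S19-0->S20 S19-1->S17 S20-0->S13 S20-1->S17

Build one automaton per condition and run them in lockstep. The first has 6 states tracking the count of `1`s, saturating at 5; the second has 4 states tracking the input length modulo 4. A product state is a pair (one from each), accepting exactly when both do. Equivalent product states are then merged.
          0    1  
>  S0     S1   S2 
   S1     S3   S4 
   S2     S4   S5 
   S3     S6   S7 
   S4     S7   S8 
   S5     S8   S9 
   S6     S0  S10 
   S7    S10  S11 
   S8    S11  S12 
   S9    S12  S13 
   S10    S2  S14 
   S11   S14  S15 
   S12   S15  S16 
   S13   S16  S17 
   S14    S5  S18 
   S15   S18  S19 
 * S16   S19  S17 
   S17   S17  S17 
   S18    S9  S20 
   S19   S20  S17 
   S20   S13  S17 
(> = start, * = accepting)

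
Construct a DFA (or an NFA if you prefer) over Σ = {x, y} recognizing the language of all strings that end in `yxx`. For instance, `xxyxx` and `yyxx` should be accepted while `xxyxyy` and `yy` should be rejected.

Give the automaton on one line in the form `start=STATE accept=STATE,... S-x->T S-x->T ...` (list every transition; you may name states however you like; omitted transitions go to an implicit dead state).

Let each state record the length of the longest suffix of the input read so far that is also a prefix of `yxx`. B means the last symbol is `y`; C means the last 2 symbols are `yx`; D means the last 3 symbols are `yxx`. Accept only at D, where the string currently ends in `yxx`.
       x  y 
>  A   A  B 
   B   C  B 
   C   D  B 
 * D   A  B 
(> = start, * = accepting)

start=A accept=D A-x->A A-y->B B-x->C B-y->B C-x->D C-y->B D-x->A D-y->B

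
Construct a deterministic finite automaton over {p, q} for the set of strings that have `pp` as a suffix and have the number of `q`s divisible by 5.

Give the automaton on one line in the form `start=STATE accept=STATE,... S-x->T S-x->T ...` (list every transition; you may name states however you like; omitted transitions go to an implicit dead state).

Build one automaton per condition and run them in lockstep. One (3 states) tracks how much of the suffix `pp` has currently been matched; the other (5 states) tracks the count of `q`s modulo 5. Each combined state is a pair, one component from each; accept when both components accept. Minimizing collapses redundant product states.
        p   q  
>  s0   s1  s2 
   s1   s3  s2 
   s2   s2  s4 
 * s3   s3  s2 
   s4   s4  s5 
   s5   s5  s6 
   s6   s6  s0 
(> = start, * = accepting)

start=s0 accept=s3 s0-p->s1 s0-q->s2 s1-p->s3 s1-q->s2 s2-p->s2 s2-q->s4 s3-p->s3 s3-q->s2 s4-p->s4 s4-q->s5 s5-p->s5 s5-q->s6 s6-p->s6 s6-q->s0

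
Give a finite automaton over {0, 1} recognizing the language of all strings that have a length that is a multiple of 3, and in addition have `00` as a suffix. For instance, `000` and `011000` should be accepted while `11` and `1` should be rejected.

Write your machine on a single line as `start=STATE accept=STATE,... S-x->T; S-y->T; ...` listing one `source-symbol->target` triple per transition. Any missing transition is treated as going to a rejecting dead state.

start=q0; accept=q6; q0-0->q1; q0-1->q2; q1-0->q3; q1-1->q4; q2-0->q5; q2-1->q4; q3-0->q6; q3-1->q0; q4-0->q7; q4-1->q0; q5-0->q6; q5-1->q0; q6-0->q8; q6-1->q2; q7-0->q8; q7-1->q2; q8-0->q3; q8-1->q4

Run two small machines in parallel and take their product. One (3 states) tracks the input length modulo 3; the other (3 states) tracks how much of the suffix `00` has currently been matched. Each combined state is a pair, one component from each; accept when both components accept.
A 9-state machine:
        0   1  
>  q0   q1  q2 
   q1   q3  q4 
   q2   q5  q4 
   q3   q6  q0 
   q4   q7  q0 
   q5   q6  q0 
 * q6   q8  q2 
   q7   q8  q2 
   q8   q3  q4 
(> = start, * = accepting)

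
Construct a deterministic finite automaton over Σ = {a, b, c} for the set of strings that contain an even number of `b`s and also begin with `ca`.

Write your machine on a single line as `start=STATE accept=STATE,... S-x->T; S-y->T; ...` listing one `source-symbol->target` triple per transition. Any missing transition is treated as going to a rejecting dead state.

Handle the two conditions separately and then intersect. One (2 states) tracks the count of `b`s modulo 2; the other (4 states) tracks whether the input so far still matches the prefix `ca`. Each combined state is a pair, one component from each; accept when both components accept.
        a   b   c  
>  q0   q1  q2  q3 
   q1   q1  q2  q1 
   q2   q2  q1  q2 
   q3   q4  q2  q1 
 * q4   q4  q5  q4 
   q5   q5  q4  q5 
(> = start, * = accepting)

start=q0; accept=q4; q0-a->q1; q0-b->q2; q0-c->q3; q1-a->q1; q1-b->q2; q1-c->q1; q2-a->q2; q2-b->q1; q2-c->q2; q3-a->q4; q3-b->q2; q3-c->q1; q4-a->q4; q4-b->q5; q4-c->q4; q5-a->q5; q5-b->q4; q5-c->q5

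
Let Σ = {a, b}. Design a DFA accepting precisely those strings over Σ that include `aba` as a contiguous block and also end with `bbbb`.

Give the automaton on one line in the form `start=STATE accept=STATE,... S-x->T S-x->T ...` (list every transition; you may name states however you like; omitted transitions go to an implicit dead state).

Handle the two conditions separately and then intersect. One (4 states) tracks whether and how much of `aba` has been seen; the other (5 states) tracks how much of the suffix `bbbb` has currently been matched. Each combined state is a pair, one component from each; accept when both components accept.
With 12 states:
          a    b  
>  s0     s1   s2 
   s1     s1   s3 
   s2     s1   s4 
   s3     s5   s4 
   s4     s1   s6 
   s5     s5   s7 
   s6     s1   s8 
   s7     s5   s9 
   s8     s1   s8 
   s9     s5  s10 
   s10    s5  s11 
 * s11    s5  s11 
(> = start, * = accepting)

start=s0 accept=s11 s0-a->s1 s0-b->s2 s1-a->s1 s1-b->s3 s2-a->s1 s2-b->s4 s3-a->s5 s3-b->s4 s4-a->s1 s4-b->s6 s5-a->s5 s5-b->s7 s6-a->s1 s6-b->s8 s7-a->s5 s7-b->s9 s8-a->s1 s8-b->s8 s9-a->s5 s9-b->s10 s10-a->s5 s10-b->s11 s11-a->s5 s11-b->s11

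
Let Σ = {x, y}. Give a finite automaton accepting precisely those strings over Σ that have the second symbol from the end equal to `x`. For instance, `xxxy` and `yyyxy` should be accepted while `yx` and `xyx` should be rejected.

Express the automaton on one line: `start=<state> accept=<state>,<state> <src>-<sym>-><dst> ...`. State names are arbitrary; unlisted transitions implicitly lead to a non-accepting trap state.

start=q0 accept=q3,q4 q0-x->q1 q0-y->q2 q1-x->q3 q1-y->q4 q2-x->q5 q2-y->q6 q3-x->q3 q3-y->q4 q4-x->q5 q4-y->q6 q5-x->q3 q5-y->q4 q6-x->q5 q6-y->q6

Because acceptance depends on a position counted from the end, the machine has to buffer the most recent 2 symbols. Make each state the string of the last up-to-2 symbols read; on input `x` shift the window left and append `x`. Accept when the buffered window has length 2 and begins with `x`.
7 states suffice.
        x   y  
>  q0   q1  q2 
   q1   q3  q4 
   q2   q5  q6 
 * q3   q3  q4 
 * q4   q5  q6 
   q5   q3  q4 
   q6   q5  q6 
(> = start, * = accepting)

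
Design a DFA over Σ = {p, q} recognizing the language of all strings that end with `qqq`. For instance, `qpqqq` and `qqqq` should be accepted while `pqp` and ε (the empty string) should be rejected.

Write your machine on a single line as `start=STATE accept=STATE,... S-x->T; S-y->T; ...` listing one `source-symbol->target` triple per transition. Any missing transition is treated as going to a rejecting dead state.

start=A; accept=D; A-p->A; A-q->B; B-p->A; B-q->C; C-p->A; C-q->D; D-p->A; D-q->D

Remember how much of `qqq` the current input suffix matches. State A means no match yet; B means the last symbol is `q`; C means the last 2 symbols are `qq`; D means the last 3 symbols are `qqq`. Only D accepts. On a mismatch, fall back to the longest proper suffix that is still a prefix of `qqq`.
4 states suffice.
       p  q 
>  A   A  B 
   B   A  C 
   C   A  D 
 * D   A  D 
(> = start, * = accepting)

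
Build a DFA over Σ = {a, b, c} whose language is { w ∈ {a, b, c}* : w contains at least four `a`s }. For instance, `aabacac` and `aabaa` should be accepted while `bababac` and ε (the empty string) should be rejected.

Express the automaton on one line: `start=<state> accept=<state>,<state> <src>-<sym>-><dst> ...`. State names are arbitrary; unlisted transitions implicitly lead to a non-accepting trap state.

start=s0 accept=s4,s5 s0-a->s1 s0-b->s0 s0-c->s0 s1-a->s2 s1-b->s1 s1-c->s1 s2-a->s3 s2-b->s2 s2-c->s2 s3-a->s4 s3-b->s3 s3-c->s3 s4-a->s5 s4-b->s4 s4-c->s4 s5-a->s5 s5-b->s5 s5-c->s5

Only the number of `a`s matters, and only up to 5. Make a chain s0 → s1 → s2 → s3 → s4 → s5 advanced by each `a` (with s5 absorbing); every other symbol self-loops. The accepting set is {s4, s5}.
With 6 states:
        a   b   c  
>  s0   s1  s0  s0 
   s1   s2  s1  s1 
   s2   s3  s2  s2 
   s3   s4  s3  s3 
 * s4   s5  s4  s4 
 * s5   s5  s5  s5 
(> = start, * = accepting)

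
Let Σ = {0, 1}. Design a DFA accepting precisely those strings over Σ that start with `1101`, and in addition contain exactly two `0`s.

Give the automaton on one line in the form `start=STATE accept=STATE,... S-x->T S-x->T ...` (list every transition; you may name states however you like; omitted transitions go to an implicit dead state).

Run two small machines in parallel and take their product. One (6 states) tracks whether the input so far still matches the prefix `1101`; the other (4 states) tracks the count of `0`s, saturating at 3. Each combined state is a pair, one component from each; accept when both components accept. After merging equivalent states the machine shrinks.
A 7-state machine:
       0  1 
>  A   B  C 
   B   B  B 
   C   B  D 
   D   E  B 
   E   B  F 
   F   G  F 
 * G   B  G 
(> = start, * = accepting)

start=A accept=G A-0->B A-1->C B-0->B B-1->B C-0->B C-1->D D-0->E D-1->B E-0->B E-1->F F-0->G F-1->F G-0->B G-1->G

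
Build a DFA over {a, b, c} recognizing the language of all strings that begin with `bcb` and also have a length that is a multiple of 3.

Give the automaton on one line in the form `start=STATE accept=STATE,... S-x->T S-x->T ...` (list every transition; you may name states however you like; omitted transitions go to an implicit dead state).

start=S0 accept=S4 S0-a->S1 S0-b->S2 S0-c->S1 S1-a->S1 S1-b->S1 S1-c->S1 S2-a->S1 S2-b->S1 S2-c->S3 S3-a->S1 S3-b->S4 S3-c->S1 S4-a->S5 S4-b->S5 S4-c->S5 S5-a->S6 S5-b->S6 S5-c->S6 S6-a->S4 S6-b->S4 S6-c->S4

Handle the two conditions separately and then intersect. One (5 states) tracks whether the input so far still matches the prefix `bcb`; the other (3 states) tracks the input length modulo 3. Each combined state is a pair, one component from each; accept when both components accept. After merging equivalent states the machine shrinks.
With 7 states:
        a   b   c  
>  S0   S1  S2  S1 
   S1   S1  S1  S1 
   S2   S1  S1  S3 
   S3   S1  S4  S1 
 * S4   S5  S5  S5 
   S5   S6  S6  S6 
   S6   S4  S4  S4 
(> = start, * = accepting)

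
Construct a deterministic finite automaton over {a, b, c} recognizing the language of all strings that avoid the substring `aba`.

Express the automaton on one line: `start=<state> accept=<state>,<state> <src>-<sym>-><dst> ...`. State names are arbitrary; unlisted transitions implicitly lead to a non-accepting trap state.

start=q0 accept=q0,q1,q2 q0-a->q1 q0-b->q0 q0-c->q0 q1-a->q1 q1-b->q2 q1-c->q0 q2-a->q3 q2-b->q0 q2-c->q0 q3-a->q3 q3-b->q3 q3-c->q3

This is the complement of 'contains `aba`'. Use the same substring-matching states — q0 through q3 holding how much of `aba` has just been matched — but flip the accepting set: everything except the trap q3 accepts.
With 4 states:
        a   b   c  
>* q0   q1  q0  q0 
 * q1   q1  q2  q0 
 * q2   q3  q0  q0 
   q3   q3  q3  q3 
(> = start, * = accepting)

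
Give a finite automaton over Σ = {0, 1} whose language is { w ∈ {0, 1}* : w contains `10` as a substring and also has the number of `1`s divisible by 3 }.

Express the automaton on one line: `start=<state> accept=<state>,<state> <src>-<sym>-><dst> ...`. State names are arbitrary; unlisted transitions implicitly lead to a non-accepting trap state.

start=s0 accept=s6 s0-0->s0 s0-1->s1 s1-0->s2 s1-1->s3 s2-0->s2 s2-1->s4 s3-0->s4 s3-1->s5 s4-0->s4 s4-1->s6 s5-0->s6 s5-1->s1 s6-0->s6 s6-1->s2

Handle the two conditions separately and then intersect. One (3 states) tracks whether and how much of `10` has been seen; the other (3 states) tracks the count of `1`s modulo 3. Each combined state is a pair, one component from each; accept when both components accept.
7 states suffice.
        0   1  
>  s0   s0  s1 
   s1   s2  s3 
   s2   s2  s4 
   s3   s4  s5 
   s4   s4  s6 
   s5   s6  s1 
 * s6   s6  s2 
(> = start, * = accepting)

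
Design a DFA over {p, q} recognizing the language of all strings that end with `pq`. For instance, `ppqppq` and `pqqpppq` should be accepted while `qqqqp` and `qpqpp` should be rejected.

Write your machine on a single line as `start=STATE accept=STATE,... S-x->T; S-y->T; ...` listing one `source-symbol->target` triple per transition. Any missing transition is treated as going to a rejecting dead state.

Let each state record the length of the longest suffix of the input read so far that is also a prefix of `pq`. S1 means the last symbol is `p`; S2 means the last 2 symbols are `pq`. Accept only at S2, where the string currently ends in `pq`.
With 3 states:
        p   q  
>  S0   S1  S0 
   S1   S1  S2 
 * S2   S1  S0 
(> = start, * = accepting)

start=S0; accept=S2; S0-p->S1; S0-q->S0; S1-p->S1; S1-q->S2; S2-p->S1; S2-q->S0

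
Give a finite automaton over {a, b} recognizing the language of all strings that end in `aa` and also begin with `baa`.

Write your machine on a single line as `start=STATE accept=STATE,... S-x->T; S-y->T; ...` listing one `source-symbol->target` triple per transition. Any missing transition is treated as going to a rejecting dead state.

start=s0; accept=s4; s0-a->s1; s0-b->s2; s1-a->s1; s1-b->s1; s2-a->s3; s2-b->s1; s3-a->s4; s3-b->s1; s4-a->s4; s4-b->s5; s5-a->s6; s5-b->s5; s6-a->s4; s6-b->s5

Handle the two conditions separately and then intersect. One (3 states) tracks how much of the suffix `aa` has currently been matched; the other (5 states) tracks whether the input so far still matches the prefix `baa`. Each combined state is a pair, one component from each; accept when both components accept. Equivalent product states are then merged.
        a   b  
>  s0   s1  s2 
   s1   s1  s1 
   s2   s3  s1 
   s3   s4  s1 
 * s4   s4  s5 
   s5   s6  s5 
   s6   s4  s5 
(> = start, * = accepting)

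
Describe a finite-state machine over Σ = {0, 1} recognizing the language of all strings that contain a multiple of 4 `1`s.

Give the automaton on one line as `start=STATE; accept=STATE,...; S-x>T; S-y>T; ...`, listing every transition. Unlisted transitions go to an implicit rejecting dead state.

start=A; accept=A; A-0>A; A-1>B; B-0>B; B-1>C; C-0>C; C-1>D; D-0>D; D-1>A

Keep the running count of `1`s modulo 4: each `1` advances along the cycle A → B → C → D → A while other symbols loop. Accept at A.
With 4 states:
       0  1 
>* A   A  B 
   B   B  C 
   C   C  D 
   D   D  A 
(> = start, * = accepting)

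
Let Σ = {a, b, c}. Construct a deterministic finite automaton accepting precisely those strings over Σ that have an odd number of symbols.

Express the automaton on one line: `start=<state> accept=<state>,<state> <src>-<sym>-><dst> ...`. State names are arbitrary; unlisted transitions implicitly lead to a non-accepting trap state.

Only the length mod 2 matters, so use a 2-cycle: from any state, every input symbol moves to the next state, wrapping s1 back to s0. Mark s1 accepting.
        a   b   c  
>  s0   s1  s1  s1 
 * s1   s0  s0  s0 
(> = start, * = accepting)

start=s0 accept=s1 s0-a->s1 s0-b->s1 s0-c->s1 s1-a->s0 s1-b->s0 s1-c->s0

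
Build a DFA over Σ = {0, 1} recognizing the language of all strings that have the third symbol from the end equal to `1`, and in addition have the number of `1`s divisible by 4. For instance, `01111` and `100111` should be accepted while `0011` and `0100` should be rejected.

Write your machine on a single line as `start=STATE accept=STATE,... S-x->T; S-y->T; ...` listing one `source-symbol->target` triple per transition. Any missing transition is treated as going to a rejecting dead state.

start=q0; accept=q7,q10,q11,q14; q0-0->q0; q0-1->q1; q1-0->q1; q1-1->q2; q2-0->q3; q2-1->q4; q3-0->q3; q3-1->q5; q4-0->q6; q4-1->q7; q5-0->q6; q5-1->q8; q6-0->q9; q6-1->q10; q7-0->q11; q7-1->q1; q8-0->q11; q8-1->q1; q9-0->q9; q9-1->q12; q10-0->q13; q10-1->q1; q11-0->q14; q11-1->q1; q12-0->q13; q12-1->q1; q13-0->q14; q13-1->q1; q14-0->q0; q14-1->q1

Handle the two conditions separately and then intersect. The first has 15 states tracking the last 3 symbols read; the second has 4 states tracking the count of `1`s modulo 4. A product state is a pair (one from each), accepting exactly when both do. Minimizing collapses redundant product states.
A 15-state machine:
          0    1  
>  q0     q0   q1 
   q1     q1   q2 
   q2     q3   q4 
   q3     q3   q5 
   q4     q6   q7 
   q5     q6   q8 
   q6     q9  q10 
 * q7    q11   q1 
   q8    q11   q1 
   q9     q9  q12 
 * q10   q13   q1 
 * q11   q14   q1 
   q12   q13   q1 
   q13   q14   q1 
 * q14    q0   q1 
(> = start, * = accepting)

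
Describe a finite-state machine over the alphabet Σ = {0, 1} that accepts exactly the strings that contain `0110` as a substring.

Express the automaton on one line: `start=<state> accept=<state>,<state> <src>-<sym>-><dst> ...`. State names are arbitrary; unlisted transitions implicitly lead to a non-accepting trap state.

States q0..q3 record the length of the longest prefix of `0110` that matches the current input suffix. Reaching q4 means `0110` has been seen, and we stay there forever. Accept from q4.
        0   1  
>  q0   q1  q0 
   q1   q1  q2 
   q2   q1  q3 
   q3   q4  q0 
 * q4   q4  q4 
(> = start, * = accepting)

start=q0 accept=q4 q0-0->q1 q0-1->q0 q1-0->q1 q1-1->q2 q2-0->q1 q2-1->q3 q3-0->q4 q3-1->q0 q4-0->q4 q4-1->q4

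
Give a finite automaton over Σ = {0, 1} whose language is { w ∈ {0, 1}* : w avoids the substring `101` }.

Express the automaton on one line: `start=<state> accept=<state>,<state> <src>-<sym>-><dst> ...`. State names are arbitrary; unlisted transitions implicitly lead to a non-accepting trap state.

Track partial matches of the forbidden pattern `101`. State q3 is a dead state reached once `101` has occurred; every other state accepts. q0 means no part of `101` is currently matched.
4 states suffice.
        0   1  
>* q0   q0  q1 
 * q1   q2  q1 
 * q2   q0  q3 
   q3   q3  q3 
(> = start, * = accepting)

start=q0 accept=q0,q1,q2 q0-0->q0 q0-1->q1 q1-0->q2 q1-1->q1 q2-0->q0 q2-1->q3 q3-0->q3 q3-1->q3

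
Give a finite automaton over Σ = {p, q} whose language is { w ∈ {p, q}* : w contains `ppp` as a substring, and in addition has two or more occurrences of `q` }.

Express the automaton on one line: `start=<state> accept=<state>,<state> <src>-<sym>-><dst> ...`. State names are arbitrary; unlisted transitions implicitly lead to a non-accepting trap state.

start=A accept=L A-p->B A-q->C B-p->D B-q->C C-p->E C-q->F D-p->G D-q->C E-p->H E-q->F F-p->I F-q->F G-p->G G-q->J H-p->J H-q->F I-p->K I-q->F J-p->J J-q->L K-p->L K-q->F L-p->L L-q->L

Build one automaton per condition and run them in lockstep. One (4 states) tracks whether and how much of `ppp` has been seen; the other (4 states) tracks the count of `q`s, saturating at 3. Each combined state is a pair, one component from each; accept when both components accept. After merging equivalent states the machine shrinks.
A 12-state machine:
       p  q 
>  A   B  C 
   B   D  C 
   C   E  F 
   D   G  C 
   E   H  F 
   F   I  F 
   G   G  J 
   H   J  F 
   I   K  F 
   J   J  L 
   K   L  F 
 * L   L  L 
(> = start, * = accepting)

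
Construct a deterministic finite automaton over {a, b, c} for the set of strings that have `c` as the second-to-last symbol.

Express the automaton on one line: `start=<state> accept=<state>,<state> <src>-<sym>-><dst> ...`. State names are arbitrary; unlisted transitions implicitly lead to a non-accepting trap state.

start=S0 accept=S10,S11,S12 S0-a->S1 S0-b->S2 S0-c->S3 S1-a->S4 S1-b->S5 S1-c->S6 S2-a->S7 S2-b->S8 S2-c->S9 S3-a->S10 S3-b->S11 S3-c->S12 S4-a->S4 S4-b->S5 S4-c->S6 S5-a->S7 S5-b->S8 S5-c->S9 S6-a->S10 S6-b->S11 S6-c->S12 S7-a->S4 S7-b->S5 S7-c->S6 S8-a->S7 S8-b->S8 S8-c->S9 S9-a->S10 S9-b->S11 S9-c->S12 S10-a->S4 S10-b->S5 S10-c->S6 S11-a->S7 S11-b->S8 S11-c->S9 S12-a->S10 S12-b->S11 S12-c->S12

Because acceptance depends on a position counted from the end, the machine has to buffer the most recent 2 symbols. Make each state the string of the last up-to-2 symbols read; on input `x` shift the window left and append `x`. Accept when the buffered window has length 2 and begins with `c`.
A 13-state machine:
          a    b    c  
>  S0     S1   S2   S3 
   S1     S4   S5   S6 
   S2     S7   S8   S9 
   S3    S10  S11  S12 
   S4     S4   S5   S6 
   S5     S7   S8   S9 
   S6    S10  S11  S12 
   S7     S4   S5   S6 
   S8     S7   S8   S9 
   S9    S10  S11  S12 
 * S10    S4   S5   S6 
 * S11    S7   S8   S9 
 * S12   S10  S11  S12 
(> = start, * = accepting)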